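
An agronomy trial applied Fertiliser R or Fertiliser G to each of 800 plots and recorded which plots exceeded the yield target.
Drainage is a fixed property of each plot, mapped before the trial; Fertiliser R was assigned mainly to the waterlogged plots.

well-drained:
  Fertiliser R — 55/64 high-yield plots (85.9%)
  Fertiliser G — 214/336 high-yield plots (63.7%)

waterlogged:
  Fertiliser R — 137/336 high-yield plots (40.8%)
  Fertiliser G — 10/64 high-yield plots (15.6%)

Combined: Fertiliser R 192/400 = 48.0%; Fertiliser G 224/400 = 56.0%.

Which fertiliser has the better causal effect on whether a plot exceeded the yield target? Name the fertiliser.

Fertiliser R

Nothing the fertiliser does changes field drainage; the imbalance is an allocation artefact. With field drainage also predicting the outcome, the pooled figure is confounded, and the within-stratum comparison is the causal one.
Within each level — well-drained: 85.9% vs 63.7%; waterlogged: 40.8% vs 15.6% — Fertiliser R is higher every time.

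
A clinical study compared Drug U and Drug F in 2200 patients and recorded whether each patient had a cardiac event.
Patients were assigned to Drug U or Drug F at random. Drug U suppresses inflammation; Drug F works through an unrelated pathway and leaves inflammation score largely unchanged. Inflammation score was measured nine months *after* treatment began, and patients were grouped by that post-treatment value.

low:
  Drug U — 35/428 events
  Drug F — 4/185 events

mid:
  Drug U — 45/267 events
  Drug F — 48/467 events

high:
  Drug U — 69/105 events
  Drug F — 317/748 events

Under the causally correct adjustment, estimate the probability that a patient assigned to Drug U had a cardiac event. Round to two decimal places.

0.19

Inflammation score lies on the pathway drug → inflammation score → outcome, so adjusting for it blocks the indirect effect. For the total causal effect of drug, use the unadjusted pooled rates.
So P(outcome | do(Drug U)) is just the pooled rate for Drug U: 149/800 = 0.186.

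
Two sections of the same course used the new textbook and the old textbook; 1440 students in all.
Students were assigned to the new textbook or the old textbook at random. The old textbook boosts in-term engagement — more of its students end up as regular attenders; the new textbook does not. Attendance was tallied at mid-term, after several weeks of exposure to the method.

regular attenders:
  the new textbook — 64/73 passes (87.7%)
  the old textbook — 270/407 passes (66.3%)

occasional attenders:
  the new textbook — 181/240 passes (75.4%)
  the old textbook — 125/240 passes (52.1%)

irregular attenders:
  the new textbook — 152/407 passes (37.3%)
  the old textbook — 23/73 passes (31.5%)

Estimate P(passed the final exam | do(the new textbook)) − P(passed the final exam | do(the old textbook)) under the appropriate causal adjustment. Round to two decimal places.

-0.03

Within every mid-term attendance level the new textbook has the higher rate, yet pooled the old textbook does — Simpson's reversal.
The distribution of mid-term attendance is itself part of what the teaching method does — it is an intermediate outcome. Holding it fixed would remove that part of the effect; the total effect is the pooled difference.
The causal difference is the pooled difference: 0.551 − 0.581 = -0.029.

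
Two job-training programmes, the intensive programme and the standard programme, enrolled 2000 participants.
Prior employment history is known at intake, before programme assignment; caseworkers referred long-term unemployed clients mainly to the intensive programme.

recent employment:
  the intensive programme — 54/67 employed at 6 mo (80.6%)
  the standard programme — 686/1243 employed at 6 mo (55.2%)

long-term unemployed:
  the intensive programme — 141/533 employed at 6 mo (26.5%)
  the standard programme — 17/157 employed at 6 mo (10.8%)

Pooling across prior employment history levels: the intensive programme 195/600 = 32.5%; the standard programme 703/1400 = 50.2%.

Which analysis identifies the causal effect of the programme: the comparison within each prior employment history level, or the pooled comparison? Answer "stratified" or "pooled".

stratified

Prior employment history satisfies the back-door criterion: it is not a descendant of the programme, and it blocks the spurious path from programme to outcome. Adjusting for it (i.e., using the within-prior employment history rates) gives the causal effect.
Within each level — recent employment: 80.6% vs 55.2%; long-term unemployed: 26.5% vs 10.8% — the intensive programme is higher every time.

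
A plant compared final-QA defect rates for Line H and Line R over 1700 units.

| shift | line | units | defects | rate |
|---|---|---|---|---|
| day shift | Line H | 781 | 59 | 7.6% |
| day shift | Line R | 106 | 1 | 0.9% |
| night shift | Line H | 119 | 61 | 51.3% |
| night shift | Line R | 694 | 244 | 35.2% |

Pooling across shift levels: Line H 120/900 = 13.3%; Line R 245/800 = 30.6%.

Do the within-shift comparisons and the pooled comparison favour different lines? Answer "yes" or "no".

yes

Within each shift level (day shift 7.6% vs 0.9%; night shift 51.3% vs 35.2%), Line R has the lower rate every time. Pooled: 13.3% vs 30.6% — Line H has the lower rate overall. The two comparisons disagree.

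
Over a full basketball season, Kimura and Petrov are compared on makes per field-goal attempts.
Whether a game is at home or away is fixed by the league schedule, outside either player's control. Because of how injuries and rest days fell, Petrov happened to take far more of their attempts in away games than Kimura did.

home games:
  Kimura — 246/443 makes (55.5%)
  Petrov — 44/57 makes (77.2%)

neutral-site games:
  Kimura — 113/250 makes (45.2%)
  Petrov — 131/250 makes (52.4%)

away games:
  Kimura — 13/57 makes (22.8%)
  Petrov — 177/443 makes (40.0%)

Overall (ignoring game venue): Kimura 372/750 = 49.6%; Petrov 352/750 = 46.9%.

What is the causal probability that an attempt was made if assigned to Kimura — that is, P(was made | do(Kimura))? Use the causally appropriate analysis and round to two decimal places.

0.41

The stratified and pooled comparisons disagree (Petrov wins within each game venue; Kimura wins overall), so the answer turns on the causal role of game venue.
Game venue differs across players for reasons unrelated to any effect of the player itself, and it separately predicts the outcome — a classic confounder. We must compare within game venue levels.
Standardising Kimura to the population game venue mix: 0.333·246/443 + 0.333·113/250 + 0.333·13/57 = 0.412.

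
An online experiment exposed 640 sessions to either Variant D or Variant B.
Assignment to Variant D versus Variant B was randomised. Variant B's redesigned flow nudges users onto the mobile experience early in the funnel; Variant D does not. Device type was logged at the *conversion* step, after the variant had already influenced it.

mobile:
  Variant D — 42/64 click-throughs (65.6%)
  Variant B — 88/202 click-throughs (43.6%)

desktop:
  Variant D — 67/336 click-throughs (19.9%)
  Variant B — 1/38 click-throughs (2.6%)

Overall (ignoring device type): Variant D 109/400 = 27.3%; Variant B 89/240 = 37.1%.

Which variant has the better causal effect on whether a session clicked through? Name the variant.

The stratified and pooled comparisons disagree (Variant D wins within each device type; Variant B wins overall), so the answer turns on the causal role of device type.
Stratifying would compare variants among sessions the variants themselves sorted into device type groups — a form of selection on an intermediate. The unconditioned pooled rates give the total causal effect.
Pooled: Variant D 27.3% vs Variant B 37.1%; Variant B is higher overall.

Variant B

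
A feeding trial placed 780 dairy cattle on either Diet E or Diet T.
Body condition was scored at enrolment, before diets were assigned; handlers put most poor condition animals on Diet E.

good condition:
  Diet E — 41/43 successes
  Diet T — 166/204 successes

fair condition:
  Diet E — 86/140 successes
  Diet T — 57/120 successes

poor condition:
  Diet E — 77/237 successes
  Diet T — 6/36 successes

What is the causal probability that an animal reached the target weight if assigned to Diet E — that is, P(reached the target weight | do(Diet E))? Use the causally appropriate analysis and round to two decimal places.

The stratified and pooled comparisons disagree (Diet E wins within each starting body condition; Diet T wins overall), so the answer turns on the causal role of starting body condition.
Starting body condition differs across diets for reasons unrelated to any effect of the diet itself, and it separately predicts the outcome — a classic confounder. We must compare within starting body condition levels.
Standardising Diet E to the population starting body condition mix: 0.317·41/43 + 0.333·86/140 + 0.350·77/237 = 0.620.

0.62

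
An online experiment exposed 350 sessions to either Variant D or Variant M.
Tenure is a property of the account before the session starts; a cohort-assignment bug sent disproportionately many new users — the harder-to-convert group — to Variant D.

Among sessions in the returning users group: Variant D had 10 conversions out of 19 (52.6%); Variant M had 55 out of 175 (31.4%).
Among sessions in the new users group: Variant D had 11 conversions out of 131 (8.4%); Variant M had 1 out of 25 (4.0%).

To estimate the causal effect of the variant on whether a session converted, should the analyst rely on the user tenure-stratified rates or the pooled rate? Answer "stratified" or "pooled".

stratified

Variant D is higher inside every user tenure stratum but Variant M is higher in aggregate. Whether to stratify depends on how user tenure relates to the variant.
User tenure differs across variants for reasons unrelated to any effect of the variant itself, and it separately predicts the outcome — a classic confounder. We must compare within user tenure levels.
Within each level — returning users: 52.6% vs 31.4%; new users: 8.4% vs 4.0% — Variant D is higher every time.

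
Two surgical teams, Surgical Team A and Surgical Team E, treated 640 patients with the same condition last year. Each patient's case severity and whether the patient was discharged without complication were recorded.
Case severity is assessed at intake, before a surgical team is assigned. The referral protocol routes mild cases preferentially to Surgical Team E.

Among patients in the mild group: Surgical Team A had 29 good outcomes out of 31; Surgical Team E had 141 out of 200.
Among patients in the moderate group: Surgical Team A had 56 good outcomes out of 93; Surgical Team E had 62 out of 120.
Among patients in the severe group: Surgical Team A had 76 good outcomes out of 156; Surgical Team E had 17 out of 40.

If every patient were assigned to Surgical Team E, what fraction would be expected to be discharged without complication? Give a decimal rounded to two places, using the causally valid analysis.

Within every case severity level Surgical Team A has the higher rate, yet pooled Surgical Team E does — Simpson's reversal.
Case severity satisfies the back-door criterion: it is not a descendant of the surgical team, and it blocks the spurious path from surgical team to outcome. Adjusting for it (i.e., using the within-case severity rates) gives the causal effect.
Standardising Surgical Team E to the population case severity mix: 0.361·141/200 + 0.333·62/120 + 0.306·17/40 = 0.557.

0.56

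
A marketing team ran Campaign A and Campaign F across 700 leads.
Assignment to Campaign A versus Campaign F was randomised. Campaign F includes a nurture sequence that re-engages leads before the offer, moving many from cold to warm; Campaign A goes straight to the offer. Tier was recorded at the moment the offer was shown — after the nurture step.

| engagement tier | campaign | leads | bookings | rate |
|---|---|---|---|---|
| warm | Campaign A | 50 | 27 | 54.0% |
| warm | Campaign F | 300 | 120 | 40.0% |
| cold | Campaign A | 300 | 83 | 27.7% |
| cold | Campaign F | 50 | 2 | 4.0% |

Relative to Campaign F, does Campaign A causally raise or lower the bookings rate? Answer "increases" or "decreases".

decreases

The stratified and pooled comparisons disagree (Campaign A wins within each engagement tier; Campaign F wins overall), so the answer turns on the causal role of engagement tier.
Stratifying would compare campaigns among leads the campaigns themselves sorted into engagement tier groups — a form of selection on an intermediate. The unconditioned pooled rates give the total causal effect.
Pooled: Campaign A 31.4% vs Campaign F 34.9%; Campaign F is higher overall.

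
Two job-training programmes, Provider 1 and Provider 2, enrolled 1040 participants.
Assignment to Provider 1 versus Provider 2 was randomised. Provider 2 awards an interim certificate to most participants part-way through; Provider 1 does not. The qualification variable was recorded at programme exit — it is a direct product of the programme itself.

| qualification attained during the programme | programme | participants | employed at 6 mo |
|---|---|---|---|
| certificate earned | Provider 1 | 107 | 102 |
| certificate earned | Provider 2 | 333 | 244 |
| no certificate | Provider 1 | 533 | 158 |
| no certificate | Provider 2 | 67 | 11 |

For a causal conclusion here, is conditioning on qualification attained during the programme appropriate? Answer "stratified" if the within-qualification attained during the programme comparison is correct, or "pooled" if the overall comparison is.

The stratified and pooled comparisons disagree (Provider 1 wins within each qualification attained during the programme; Provider 2 wins overall), so the answer turns on the causal role of qualification attained during the programme.
Qualification attained during the programme is recorded after the programme and is itself shifted by it — it sits on the causal path from programme to outcome. Conditioning on a mediator would strip out part of the effect we want; the pooled comparison gives the total causal effect.
Pooled: Provider 1 40.6% vs Provider 2 63.7%; Provider 2 is higher overall.

pooled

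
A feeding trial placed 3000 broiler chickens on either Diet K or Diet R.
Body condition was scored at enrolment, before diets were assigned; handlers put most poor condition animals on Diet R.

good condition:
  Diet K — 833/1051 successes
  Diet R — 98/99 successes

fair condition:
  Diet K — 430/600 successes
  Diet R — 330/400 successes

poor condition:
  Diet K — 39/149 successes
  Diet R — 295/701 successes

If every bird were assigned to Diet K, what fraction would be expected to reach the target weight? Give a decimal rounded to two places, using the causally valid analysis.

Within every starting body condition level Diet R has the higher rate, yet pooled Diet K does — Simpson's reversal.
Since starting body condition is a pre-existing factor (not a product of the diet) and it affects the outcome on its own, it is a confounder. The stratified rates, not the pooled rate, identify the causal effect.
Standardising Diet K to the population starting body condition mix: 0.383·833/1051 + 0.333·430/600 + 0.283·39/149 = 0.617.

0.62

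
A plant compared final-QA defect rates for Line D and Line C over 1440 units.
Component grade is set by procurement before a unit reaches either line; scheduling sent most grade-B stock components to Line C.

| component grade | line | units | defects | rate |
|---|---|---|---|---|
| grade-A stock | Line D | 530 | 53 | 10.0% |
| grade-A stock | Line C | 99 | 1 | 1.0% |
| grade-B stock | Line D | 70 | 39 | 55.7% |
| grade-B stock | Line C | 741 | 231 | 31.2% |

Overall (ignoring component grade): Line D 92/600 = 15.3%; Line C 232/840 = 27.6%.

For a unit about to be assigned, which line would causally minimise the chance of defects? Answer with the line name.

Nothing the line does changes component grade; the imbalance is an allocation artefact. With component grade also predicting the outcome, the pooled figure is confounded, and the within-stratum comparison is the causal one.
Within each level — grade-A stock: 10.0% vs 1.0%; grade-B stock: 55.7% vs 31.2% — Line C is lower every time.

Line C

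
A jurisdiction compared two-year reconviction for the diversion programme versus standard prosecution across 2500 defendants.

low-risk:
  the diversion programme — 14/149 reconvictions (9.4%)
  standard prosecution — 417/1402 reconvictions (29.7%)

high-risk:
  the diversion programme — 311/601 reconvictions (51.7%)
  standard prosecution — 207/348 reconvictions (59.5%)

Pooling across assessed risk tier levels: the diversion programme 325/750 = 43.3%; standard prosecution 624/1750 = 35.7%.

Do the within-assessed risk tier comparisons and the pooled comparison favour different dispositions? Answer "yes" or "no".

Within each assessed risk tier level (low-risk 9.4% vs 29.7%; high-risk 51.7% vs 59.5%), the diversion programme has the lower rate every time. Pooled: 43.3% vs 35.7% — standard prosecution has the lower rate overall. The two comparisons disagree.

yes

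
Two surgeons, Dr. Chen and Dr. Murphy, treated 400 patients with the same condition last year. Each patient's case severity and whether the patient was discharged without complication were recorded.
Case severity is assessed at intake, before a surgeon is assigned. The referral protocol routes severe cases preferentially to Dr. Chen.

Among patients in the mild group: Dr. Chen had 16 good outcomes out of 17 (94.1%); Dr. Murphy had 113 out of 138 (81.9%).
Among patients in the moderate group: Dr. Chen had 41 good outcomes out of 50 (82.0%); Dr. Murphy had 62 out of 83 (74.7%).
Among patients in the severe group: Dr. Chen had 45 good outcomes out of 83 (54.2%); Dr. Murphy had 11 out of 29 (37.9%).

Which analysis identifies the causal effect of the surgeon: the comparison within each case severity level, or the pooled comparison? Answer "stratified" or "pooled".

stratified

Case severity is set before the surgeon has any effect — it is not caused by the surgeon — and it independently drives the outcome. That makes it a confounder, so the causal comparison is within case severity levels.
Within each level — mild: 94.1% vs 81.9%; moderate: 82.0% vs 74.7%; severe: 54.2% vs 37.9% — Dr. Chen is higher every time.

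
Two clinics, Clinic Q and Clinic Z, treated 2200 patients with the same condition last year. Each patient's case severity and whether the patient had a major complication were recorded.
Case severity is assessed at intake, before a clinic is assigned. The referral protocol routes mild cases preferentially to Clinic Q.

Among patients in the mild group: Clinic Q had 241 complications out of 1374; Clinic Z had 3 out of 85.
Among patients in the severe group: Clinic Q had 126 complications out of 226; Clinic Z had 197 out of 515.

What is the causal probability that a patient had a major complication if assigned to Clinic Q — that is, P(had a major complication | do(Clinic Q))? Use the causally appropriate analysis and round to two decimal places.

0.30

Nothing the clinic does changes case severity; the imbalance is an allocation artefact. With case severity also predicting the outcome, the pooled figure is confounded, and the within-stratum comparison is the causal one.
Standardising Clinic Q to the population case severity mix: 0.663·241/1374 + 0.337·126/226 = 0.304.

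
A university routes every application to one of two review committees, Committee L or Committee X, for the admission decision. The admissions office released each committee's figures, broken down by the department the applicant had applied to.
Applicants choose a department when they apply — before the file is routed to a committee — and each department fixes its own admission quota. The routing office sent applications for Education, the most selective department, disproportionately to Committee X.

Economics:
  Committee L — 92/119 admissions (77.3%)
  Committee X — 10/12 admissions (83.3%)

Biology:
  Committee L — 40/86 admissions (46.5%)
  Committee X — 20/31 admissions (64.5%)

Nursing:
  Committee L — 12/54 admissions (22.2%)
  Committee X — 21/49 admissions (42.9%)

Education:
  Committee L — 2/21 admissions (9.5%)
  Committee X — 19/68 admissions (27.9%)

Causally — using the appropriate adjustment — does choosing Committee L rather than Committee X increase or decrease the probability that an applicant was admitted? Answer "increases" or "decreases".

Committee X is higher inside every department stratum but Committee L is higher in aggregate. Whether to stratify depends on how department relates to the review committee.
The imbalance in department arose from how applicants were allocated, not from anything the review committee did; and department independently affects the outcome. The pooled gap is confounded — condition on department.
Within each level — Economics: 77.3% vs 83.3%; Biology: 46.5% vs 64.5%; Nursing: 22.2% vs 42.9%; Education: 9.5% vs 27.9% — Committee X is higher every time.

decreases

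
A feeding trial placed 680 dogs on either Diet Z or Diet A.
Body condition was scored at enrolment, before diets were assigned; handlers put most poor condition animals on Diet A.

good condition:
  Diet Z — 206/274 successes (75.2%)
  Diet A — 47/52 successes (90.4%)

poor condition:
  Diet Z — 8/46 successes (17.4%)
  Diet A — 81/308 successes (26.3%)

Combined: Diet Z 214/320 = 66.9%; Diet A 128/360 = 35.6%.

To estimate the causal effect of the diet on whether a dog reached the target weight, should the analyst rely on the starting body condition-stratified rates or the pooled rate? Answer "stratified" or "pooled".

stratified

The stratified and pooled comparisons disagree (Diet A wins within each starting body condition; Diet Z wins overall), so the answer turns on the causal role of starting body condition.
The imbalance in starting body condition arose from how dogs were allocated, not from anything the diet did; and starting body condition independently affects the outcome. The pooled gap is confounded — condition on starting body condition.
Within each level — good condition: 75.2% vs 90.4%; poor condition: 17.4% vs 26.3% — Diet A is higher every time.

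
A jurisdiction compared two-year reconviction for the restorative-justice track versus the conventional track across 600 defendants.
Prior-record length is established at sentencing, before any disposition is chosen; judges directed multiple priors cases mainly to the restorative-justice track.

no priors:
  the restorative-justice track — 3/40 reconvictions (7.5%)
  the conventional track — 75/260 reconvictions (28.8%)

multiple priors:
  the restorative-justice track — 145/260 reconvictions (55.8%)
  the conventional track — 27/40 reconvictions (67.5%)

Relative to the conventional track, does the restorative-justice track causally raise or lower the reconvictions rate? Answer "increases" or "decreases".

Here prior-record length is a common cause — it drives both which disposition a case falls under and the outcome. The crude comparison mixes populations; the stratum-specific rates are the causally relevant ones.
Within each level — no priors: 7.5% vs 28.8%; multiple priors: 55.8% vs 67.5% — the restorative-justice track is lower every time.

decreases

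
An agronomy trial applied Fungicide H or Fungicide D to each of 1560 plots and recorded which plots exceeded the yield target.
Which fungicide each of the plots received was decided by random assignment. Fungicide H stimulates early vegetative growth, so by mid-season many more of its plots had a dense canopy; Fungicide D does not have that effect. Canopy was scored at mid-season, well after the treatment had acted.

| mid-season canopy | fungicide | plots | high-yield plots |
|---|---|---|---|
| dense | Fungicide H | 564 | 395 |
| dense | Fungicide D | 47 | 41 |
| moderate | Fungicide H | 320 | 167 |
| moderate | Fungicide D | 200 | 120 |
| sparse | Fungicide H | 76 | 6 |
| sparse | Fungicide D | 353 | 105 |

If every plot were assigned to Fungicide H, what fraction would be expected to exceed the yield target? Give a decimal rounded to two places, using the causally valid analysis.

0.59

Fungicide D is higher inside every mid-season canopy stratum but Fungicide H is higher in aggregate. Whether to stratify depends on how mid-season canopy relates to the fungicide.
Stratifying would compare fungicides among plots the fungicides themselves sorted into mid-season canopy groups — a form of selection on an intermediate. The unconditioned pooled rates give the total causal effect.
So P(outcome | do(Fungicide H)) is just the pooled rate for Fungicide H: 568/960 = 0.592.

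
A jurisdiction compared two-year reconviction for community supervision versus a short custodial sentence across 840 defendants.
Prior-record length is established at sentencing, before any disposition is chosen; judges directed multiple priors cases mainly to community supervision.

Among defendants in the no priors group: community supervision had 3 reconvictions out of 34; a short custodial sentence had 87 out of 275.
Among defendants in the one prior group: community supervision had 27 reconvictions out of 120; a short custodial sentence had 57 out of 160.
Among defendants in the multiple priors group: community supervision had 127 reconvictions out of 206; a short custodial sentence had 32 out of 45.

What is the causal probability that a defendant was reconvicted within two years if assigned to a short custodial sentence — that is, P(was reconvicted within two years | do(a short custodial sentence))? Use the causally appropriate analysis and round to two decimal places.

Prior-record length satisfies the back-door criterion: it is not a descendant of the disposition, and it blocks the spurious path from disposition to outcome. Adjusting for it (i.e., using the within-prior-record length rates) gives the causal effect.
Standardising a short custodial sentence to the population prior-record length mix: 0.368·87/275 + 0.333·57/160 + 0.299·32/45 = 0.448.

0.45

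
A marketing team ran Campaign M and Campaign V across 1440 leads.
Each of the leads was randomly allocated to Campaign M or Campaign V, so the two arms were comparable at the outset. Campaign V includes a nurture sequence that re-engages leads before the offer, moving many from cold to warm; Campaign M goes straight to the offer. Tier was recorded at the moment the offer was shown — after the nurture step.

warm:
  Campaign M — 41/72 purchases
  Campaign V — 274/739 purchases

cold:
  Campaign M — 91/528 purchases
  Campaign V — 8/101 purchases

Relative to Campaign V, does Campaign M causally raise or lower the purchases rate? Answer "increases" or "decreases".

The engagement tier-specific comparison favours Campaign M throughout, but the pooled figures favour Campaign V. The question is whether to condition on engagement tier.
Because the campaign influences engagement tier, engagement tier is a post-treatment mediator, not a confounder. Stratifying on it would bias the estimate; the causal effect is the crude pooled difference.
Pooled: Campaign M 22.0% vs Campaign V 33.6%; Campaign V is higher overall.

decreases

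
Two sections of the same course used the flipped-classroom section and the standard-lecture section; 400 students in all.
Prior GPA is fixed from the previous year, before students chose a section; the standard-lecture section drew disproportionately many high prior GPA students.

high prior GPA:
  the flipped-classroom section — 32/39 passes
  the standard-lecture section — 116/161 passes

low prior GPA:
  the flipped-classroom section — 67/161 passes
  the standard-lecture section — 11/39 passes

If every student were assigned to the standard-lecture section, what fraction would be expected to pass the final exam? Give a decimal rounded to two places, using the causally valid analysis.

Prior GPA band differs across teaching methods for reasons unrelated to any effect of the teaching method itself, and it separately predicts the outcome — a classic confounder. We must compare within prior GPA band levels.
Standardising the standard-lecture section to the population prior GPA band mix: 0.500·116/161 + 0.500·11/39 = 0.501.

0.50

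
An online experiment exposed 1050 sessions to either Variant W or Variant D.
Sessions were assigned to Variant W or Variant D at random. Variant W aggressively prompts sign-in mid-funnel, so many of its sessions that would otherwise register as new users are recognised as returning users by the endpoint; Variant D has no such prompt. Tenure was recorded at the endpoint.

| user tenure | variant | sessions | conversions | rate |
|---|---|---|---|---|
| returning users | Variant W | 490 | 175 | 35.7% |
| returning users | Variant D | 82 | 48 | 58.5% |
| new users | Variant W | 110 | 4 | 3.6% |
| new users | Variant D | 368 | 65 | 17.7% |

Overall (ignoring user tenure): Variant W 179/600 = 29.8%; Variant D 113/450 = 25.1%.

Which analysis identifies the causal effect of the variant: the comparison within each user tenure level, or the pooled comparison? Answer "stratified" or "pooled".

The stratified and pooled comparisons disagree (Variant D wins within each user tenure; Variant W wins overall), so the answer turns on the causal role of user tenure.
User tenure lies on the pathway variant → user tenure → outcome, so adjusting for it blocks the indirect effect. For the total causal effect of variant, use the unadjusted pooled rates.
Pooled: Variant W 29.8% vs Variant D 25.1%; Variant W is higher overall.

pooled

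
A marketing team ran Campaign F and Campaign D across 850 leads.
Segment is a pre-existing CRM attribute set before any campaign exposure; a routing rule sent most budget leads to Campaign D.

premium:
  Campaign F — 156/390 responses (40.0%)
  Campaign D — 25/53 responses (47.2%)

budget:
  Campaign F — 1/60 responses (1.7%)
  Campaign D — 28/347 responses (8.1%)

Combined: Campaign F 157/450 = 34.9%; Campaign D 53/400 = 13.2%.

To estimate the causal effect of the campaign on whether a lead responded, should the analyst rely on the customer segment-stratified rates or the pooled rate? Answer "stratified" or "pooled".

The stratified and pooled comparisons disagree (Campaign D wins within each customer segment; Campaign F wins overall), so the answer turns on the causal role of customer segment.
The imbalance in customer segment arose from how leads were allocated, not from anything the campaign did; and customer segment independently affects the outcome. The pooled gap is confounded — condition on customer segment.
Within each level — premium: 40.0% vs 47.2%; budget: 1.7% vs 8.1% — Campaign D is higher every time.

stratified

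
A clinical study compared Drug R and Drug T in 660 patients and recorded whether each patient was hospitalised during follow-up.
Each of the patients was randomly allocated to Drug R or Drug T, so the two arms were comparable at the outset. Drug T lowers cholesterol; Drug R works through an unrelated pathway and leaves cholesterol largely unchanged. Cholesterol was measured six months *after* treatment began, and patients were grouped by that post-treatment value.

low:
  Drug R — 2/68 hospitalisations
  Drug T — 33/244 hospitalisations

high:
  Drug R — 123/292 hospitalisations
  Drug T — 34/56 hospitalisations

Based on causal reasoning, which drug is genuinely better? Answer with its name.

Drug T

The stratified and pooled comparisons disagree (Drug R wins within each cholesterol; Drug T wins overall), so the answer turns on the causal role of cholesterol.
Because the drug influences cholesterol, cholesterol is a post-treatment mediator, not a confounder. Stratifying on it would bias the estimate; the causal effect is the crude pooled difference.
Pooled: Drug R 34.7% vs Drug T 22.3%; Drug T is lower overall.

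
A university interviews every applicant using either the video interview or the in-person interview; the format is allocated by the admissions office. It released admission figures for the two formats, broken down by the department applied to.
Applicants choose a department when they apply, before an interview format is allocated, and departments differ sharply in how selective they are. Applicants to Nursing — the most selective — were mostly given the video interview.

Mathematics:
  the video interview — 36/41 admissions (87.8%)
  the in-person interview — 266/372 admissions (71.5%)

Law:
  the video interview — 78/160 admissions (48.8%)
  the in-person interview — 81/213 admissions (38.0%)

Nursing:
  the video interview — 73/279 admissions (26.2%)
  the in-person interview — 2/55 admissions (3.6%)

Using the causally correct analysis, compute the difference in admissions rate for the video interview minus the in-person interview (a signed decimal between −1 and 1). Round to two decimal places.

+0.16

Here department is a common cause — it drives both which interview format a case falls under and the outcome. The crude comparison mixes populations; the stratum-specific rates are the causally relevant ones.
Adjusting over the population distribution of department: 0.369·(0.878−0.715) + 0.333·(0.487−0.380) + 0.298·(0.262−0.036) = +0.163.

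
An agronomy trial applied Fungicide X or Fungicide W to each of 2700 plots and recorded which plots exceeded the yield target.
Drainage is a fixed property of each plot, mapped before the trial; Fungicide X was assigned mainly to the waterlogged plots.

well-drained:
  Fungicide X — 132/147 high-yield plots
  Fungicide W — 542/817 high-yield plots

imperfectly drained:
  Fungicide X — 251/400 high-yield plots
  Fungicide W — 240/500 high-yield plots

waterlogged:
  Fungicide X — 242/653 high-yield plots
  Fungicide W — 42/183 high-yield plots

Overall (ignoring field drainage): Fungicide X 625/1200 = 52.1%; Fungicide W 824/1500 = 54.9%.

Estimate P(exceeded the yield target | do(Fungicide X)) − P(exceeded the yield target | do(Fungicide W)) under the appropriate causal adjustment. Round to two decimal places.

The stratified and pooled comparisons disagree (Fungicide X wins within each field drainage; Fungicide W wins overall), so the answer turns on the causal role of field drainage.
Field drainage satisfies the back-door criterion: it is not a descendant of the fungicide, and it blocks the spurious path from fungicide to outcome. Adjusting for it (i.e., using the within-field drainage rates) gives the causal effect.
Adjusting over the population distribution of field drainage: 0.357·(0.898−0.663) + 0.333·(0.627−0.480) + 0.310·(0.371−0.230) = +0.177.

+0.18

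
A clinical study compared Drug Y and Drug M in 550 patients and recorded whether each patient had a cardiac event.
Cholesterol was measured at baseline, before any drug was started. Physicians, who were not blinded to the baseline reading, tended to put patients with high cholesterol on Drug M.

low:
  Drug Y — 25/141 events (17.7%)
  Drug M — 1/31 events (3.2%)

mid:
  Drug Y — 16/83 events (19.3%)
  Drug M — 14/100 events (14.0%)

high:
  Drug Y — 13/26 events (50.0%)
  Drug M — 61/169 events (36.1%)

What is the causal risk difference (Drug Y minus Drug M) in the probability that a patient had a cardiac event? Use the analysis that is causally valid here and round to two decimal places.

+0.11

The cholesterol-specific comparison favours Drug M throughout, but the pooled figures favour Drug Y. The question is whether to condition on cholesterol.
Cholesterol satisfies the back-door criterion: it is not a descendant of the drug, and it blocks the spurious path from drug to outcome. Adjusting for it (i.e., using the within-cholesterol rates) gives the causal effect.
Adjusting over the population distribution of cholesterol: 0.313·(0.177−0.032) + 0.333·(0.193−0.140) + 0.355·(0.500−0.361) = +0.112.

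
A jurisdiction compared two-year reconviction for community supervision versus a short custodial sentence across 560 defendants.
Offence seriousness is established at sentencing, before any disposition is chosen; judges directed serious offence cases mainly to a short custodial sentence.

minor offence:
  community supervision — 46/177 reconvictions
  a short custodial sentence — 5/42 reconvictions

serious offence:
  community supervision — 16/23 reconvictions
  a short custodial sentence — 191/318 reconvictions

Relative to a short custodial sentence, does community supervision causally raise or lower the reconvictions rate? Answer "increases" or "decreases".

Within every offence seriousness level a short custodial sentence has the lower rate, yet pooled community supervision does — Simpson's reversal.
Offence seriousness satisfies the back-door criterion: it is not a descendant of the disposition, and it blocks the spurious path from disposition to outcome. Adjusting for it (i.e., using the within-offence seriousness rates) gives the causal effect.
Within each level — minor offence: 26.0% vs 11.9%; serious offence: 69.6% vs 60.1% — a short custodial sentence is lower every time.

increases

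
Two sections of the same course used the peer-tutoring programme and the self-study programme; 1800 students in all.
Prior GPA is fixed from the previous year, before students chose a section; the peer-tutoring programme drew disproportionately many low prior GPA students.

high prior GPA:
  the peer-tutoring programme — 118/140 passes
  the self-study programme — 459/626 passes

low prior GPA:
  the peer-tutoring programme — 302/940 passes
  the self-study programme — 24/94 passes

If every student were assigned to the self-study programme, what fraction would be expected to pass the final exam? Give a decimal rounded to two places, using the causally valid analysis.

0.46

Since prior GPA band is a pre-existing factor (not a product of the teaching method) and it affects the outcome on its own, it is a confounder. The stratified rates, not the pooled rate, identify the causal effect.
Standardising the self-study programme to the population prior GPA band mix: 0.426·459/626 + 0.574·24/94 = 0.459.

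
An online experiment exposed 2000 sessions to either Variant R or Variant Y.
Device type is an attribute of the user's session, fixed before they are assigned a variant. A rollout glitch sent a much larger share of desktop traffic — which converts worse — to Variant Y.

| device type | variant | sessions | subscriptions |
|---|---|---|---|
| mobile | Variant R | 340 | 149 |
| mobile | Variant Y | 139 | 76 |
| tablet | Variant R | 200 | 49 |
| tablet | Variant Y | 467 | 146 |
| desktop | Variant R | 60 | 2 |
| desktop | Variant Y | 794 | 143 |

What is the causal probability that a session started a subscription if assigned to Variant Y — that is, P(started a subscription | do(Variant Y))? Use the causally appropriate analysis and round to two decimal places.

0.31

Within every device type level Variant Y has the higher rate, yet pooled Variant R does — Simpson's reversal.
The imbalance in device type arose from how sessions were allocated, not from anything the variant did; and device type independently affects the outcome. The pooled gap is confounded — condition on device type.
Standardising Variant Y to the population device type mix: 0.239·76/139 + 0.334·146/467 + 0.427·143/794 = 0.312.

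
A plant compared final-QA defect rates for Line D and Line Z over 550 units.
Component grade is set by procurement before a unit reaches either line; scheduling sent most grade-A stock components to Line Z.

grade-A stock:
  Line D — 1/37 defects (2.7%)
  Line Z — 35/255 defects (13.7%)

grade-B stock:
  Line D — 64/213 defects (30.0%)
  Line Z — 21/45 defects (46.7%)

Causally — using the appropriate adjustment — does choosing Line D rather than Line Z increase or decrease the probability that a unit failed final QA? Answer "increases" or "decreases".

The stratified and pooled comparisons disagree (Line D wins within each component grade; Line Z wins overall), so the answer turns on the causal role of component grade.
Component grade satisfies the back-door criterion: it is not a descendant of the line, and it blocks the spurious path from line to outcome. Adjusting for it (i.e., using the within-component grade rates) gives the causal effect.
Within each level — grade-A stock: 2.7% vs 13.7%; grade-B stock: 30.0% vs 46.7% — Line D is lower every time.

decreases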